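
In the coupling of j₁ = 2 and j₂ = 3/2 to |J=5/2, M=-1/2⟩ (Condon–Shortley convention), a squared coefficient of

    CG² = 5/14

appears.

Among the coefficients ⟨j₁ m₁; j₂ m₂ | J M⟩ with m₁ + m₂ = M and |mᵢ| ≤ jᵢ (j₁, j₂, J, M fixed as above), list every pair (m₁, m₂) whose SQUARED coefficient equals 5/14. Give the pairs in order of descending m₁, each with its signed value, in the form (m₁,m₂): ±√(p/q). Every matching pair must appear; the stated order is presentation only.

Admissible pairs with m₁+m₂ = M = -1/2: (-2,3/2), (-1,1/2), (0,-1/2), (1,-3/2)
  (m₁,m₂)=(1,-3/2): CG² = 27/70, CG = +√(27/70)
  (m₁,m₂)=(0,-1/2): CG² = 3/35, CG = +√(3/35)
  (m₁,m₂)=(-1,1/2): CG² = 5/14, CG = −√(5/14)   ← matches the target
  (m₁,m₂)=(-2,3/2): CG² = 6/35, CG = −√(6/35)
Pairs with CG² = 5/14: (-1,1/2): −√(5/14)

(-1,1/2): −√(5/14)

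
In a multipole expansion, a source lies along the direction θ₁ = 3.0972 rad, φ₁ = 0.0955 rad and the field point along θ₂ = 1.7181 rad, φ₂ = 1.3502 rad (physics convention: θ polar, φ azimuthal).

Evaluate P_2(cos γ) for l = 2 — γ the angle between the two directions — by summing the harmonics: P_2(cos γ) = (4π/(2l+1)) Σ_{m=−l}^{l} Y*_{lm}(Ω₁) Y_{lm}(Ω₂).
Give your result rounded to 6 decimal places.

-0.461469

Summing Y*_{l m}(θ₁,φ₁)·Y_{l m}(θ₂,φ₂) over m ∈ [−2, 2]; prefactor 4π/(2·2+1) = 2.513274:
  m=-2: (0.00075 + 0.00014j) × (-0.34176 - 0.16139j) = -0.00023 - 0.00017j  (running Σ = -0.00023 - 0.00017j)
  m=-1: (-0.03409 - 0.00327j) × (-0.02454 + 0.10944j) = 0.00119 - 0.00365j  (running Σ = 0.00096 - 0.00382j)
  m=0: (0.62892 + 0.00000j) × (-0.29501 + 0.00000j) = -0.18554 + 0.00000j  (running Σ = -0.18457 - 0.00382j)
  m=1: (0.03409 - 0.00327j) × (0.02454 + 0.10944j) = 0.00119 + 0.00365j  (running Σ = -0.18338 - 0.00017j)
  m=2: (0.00075 - 0.00014j) × (-0.34176 + 0.16139j) = -0.00023 + 0.00017j  (running Σ = -0.18361 - 0.00000j)
Total Σ_m = -0.18361 - 0.00000j. Multiply by 2.513274: -0.46147 - 0.00000j. P_2(cos γ) = -0.461469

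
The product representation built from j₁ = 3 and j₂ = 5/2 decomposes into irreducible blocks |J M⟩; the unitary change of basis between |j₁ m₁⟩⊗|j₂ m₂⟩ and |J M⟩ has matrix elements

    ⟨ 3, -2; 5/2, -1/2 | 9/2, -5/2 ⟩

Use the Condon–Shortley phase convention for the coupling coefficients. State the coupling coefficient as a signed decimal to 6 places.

triangle: 1!·5!·4!/11! = 2880/39916800
(j±m)!: 1!·5!·2!·3!·2!·7! = 14515200
prefactor² = (2J+1)·Δ·N² = 115200/11
  k=0: +1/(0!·1!·5!·2!·0!·2!) = 1/480
  k=1: −1/(1!·0!·4!·1!·1!·3!) = -1/144
Σ = -7/1440  ⇒  CG² = 115200/11·(-7/1440)² = 49/198
CG = −√(49/198) = -0.497468

−√(49/198) ≈ -0.497468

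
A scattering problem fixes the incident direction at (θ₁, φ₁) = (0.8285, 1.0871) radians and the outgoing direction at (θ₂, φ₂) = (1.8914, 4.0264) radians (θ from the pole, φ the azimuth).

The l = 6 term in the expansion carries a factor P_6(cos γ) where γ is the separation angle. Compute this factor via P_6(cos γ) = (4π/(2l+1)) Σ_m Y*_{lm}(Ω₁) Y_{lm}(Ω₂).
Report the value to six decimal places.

Addition theorem: P_6(cos γ) = (4π/13) Σ_m Y*_{lm}(Ω₁) Y_{lm}(Ω₂), m = −6…6:
  [-6]  conj(Y_{6,-6})(Ω₁) = 0.07516 + 0.01835j ; Y_{6,-6}(Ω₂) = 0.19827 + 0.29203j ; Δ = 0.00954 + 0.02559j
  [-5]  conj(Y_{6,-5})(Ω₁) = 0.16267 - 0.18432j ; Y_{6,-5}(Ω₂) = -0.11546 + 0.38926j ; Δ = 0.05296 + 0.08460j
  [-4]  conj(Y_{6,-4})(Ω₁) = -0.15082 - 0.39589j ; Y_{6,-4}(Ω₂) = -0.02467 + 0.01036j ; Δ = 0.00782 + 0.00820j
  [-3]  conj(Y_{6,-3})(Ω₁) = -0.35453 - 0.04264j ; Y_{6,-3}(Ω₂) = 0.29578 + 0.15669j ; Δ = -0.09818 - 0.06817j
  [-2]  conj(Y_{6,-2})(Ω₁) = 0.03358 - 0.04873j ; Y_{6,-2}(Ω₂) = 0.02678 + 0.13290j ; Δ = 0.00737 + 0.00316j
  [-1]  conj(Y_{6,-1})(Ω₁) = -0.17351 - 0.33029j ; Y_{6,-1}(Ω₂) = 0.18311 - 0.22368j ; Δ = -0.10565 - 0.02167j
  [+0]  conj(Y_{6,0})(Ω₁) = -0.04787 + 0.00000j ; Y_{6,0}(Ω₂) = 0.16193 + 0.00000j ; Δ = -0.00775 + 0.00000j
  [+1]  conj(Y_{6,1})(Ω₁) = 0.17351 - 0.33029j ; Y_{6,1}(Ω₂) = -0.18311 - 0.22368j ; Δ = -0.10565 + 0.02167j
  [+2]  conj(Y_{6,2})(Ω₁) = 0.03358 + 0.04873j ; Y_{6,2}(Ω₂) = 0.02678 - 0.13290j ; Δ = 0.00737 - 0.00316j
  [+3]  conj(Y_{6,3})(Ω₁) = 0.35453 - 0.04264j ; Y_{6,3}(Ω₂) = -0.29578 + 0.15669j ; Δ = -0.09818 + 0.06817j
  [+4]  conj(Y_{6,4})(Ω₁) = -0.15082 + 0.39589j ; Y_{6,4}(Ω₂) = -0.02467 - 0.01036j ; Δ = 0.00782 - 0.00820j
  [+5]  conj(Y_{6,5})(Ω₁) = -0.16267 - 0.18432j ; Y_{6,5}(Ω₂) = 0.11546 + 0.38926j ; Δ = 0.05296 - 0.08460j
  [+6]  conj(Y_{6,6})(Ω₁) = 0.07516 - 0.01835j ; Y_{6,6}(Ω₂) = 0.19827 - 0.29203j ; Δ = 0.00954 - 0.02559j
Accumulated sum -0.26001 - 0.00000j; after 4π/(2l+1) scaling, -0.25133 - 0.00000j ⇒ P_6 = -0.251334

-0.251334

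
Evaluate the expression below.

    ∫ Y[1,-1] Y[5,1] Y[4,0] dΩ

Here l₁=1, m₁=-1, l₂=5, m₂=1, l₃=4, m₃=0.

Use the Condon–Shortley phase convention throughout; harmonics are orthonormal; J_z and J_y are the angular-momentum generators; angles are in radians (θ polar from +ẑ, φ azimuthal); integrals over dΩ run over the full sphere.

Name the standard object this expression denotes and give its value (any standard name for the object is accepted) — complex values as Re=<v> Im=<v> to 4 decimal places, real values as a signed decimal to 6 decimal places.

This is a Gaunt coefficient — the integral of a triple product of spherical harmonics over the sphere.
m-sum 0 ✓  L=10 even ✓  4≤4≤6 ✓
Π(2lᵢ+1) = 3×11×9 = 297
triangle coeff Δ(1,5,4) = 1/495
Σ_t [1,1]: t=1:−1/576 = -1/576
(3j)²=5/99 [(1 5 4; 0 0 0)], sign=-1
Σ_t [2,2]: t=2:+1/1152 = 1/1152
(3j)²=1/33 [(1 5 4; -1 1 0)], sign=+1
⇒ 4πI² = 5/11
I = (-1)√(5/11/(4π)) = -0.19018827

Gaunt coefficient, -0.190188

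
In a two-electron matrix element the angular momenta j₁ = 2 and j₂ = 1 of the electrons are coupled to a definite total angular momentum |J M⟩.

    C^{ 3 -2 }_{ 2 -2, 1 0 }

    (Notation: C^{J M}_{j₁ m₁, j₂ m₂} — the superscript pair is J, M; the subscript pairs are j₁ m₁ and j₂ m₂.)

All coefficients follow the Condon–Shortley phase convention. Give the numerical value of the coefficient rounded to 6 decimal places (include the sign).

√[7·0!4!2!/7! · 0!4!1!1!1!5!] = √(192)
  +(−1)^0/∏(0,0,4,1,0,1)! = 1/24  (running 1/24)
⟨..|..⟩ = √(192)·(1/24) = +0.577350

+0.577350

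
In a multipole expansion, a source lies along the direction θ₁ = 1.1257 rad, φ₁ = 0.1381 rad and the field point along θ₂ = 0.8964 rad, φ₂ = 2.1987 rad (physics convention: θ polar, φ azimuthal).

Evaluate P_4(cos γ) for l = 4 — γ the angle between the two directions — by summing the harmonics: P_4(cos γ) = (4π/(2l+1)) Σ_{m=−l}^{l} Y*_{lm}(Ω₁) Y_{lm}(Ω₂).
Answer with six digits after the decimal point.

0.360270

Expand P_4 via completeness: Σ_{m} conj(Y_{4,m}) at Ω₁ times Y_{4,m} at Ω₂ —
  term(m=-4) = (-0.018320, -0.044770)   from Y*(Ω₁)=(0.249996, 0.154101), Y(Ω₂)=(-0.133097, -0.097039)
  term(m=-3) = (0.146818, 0.014936)   from Y*(Ω₁)=(0.362711, 0.159503), Y(Ω₂)=(0.354361, -0.114652)
  term(m=-2) = (-0.015952, 0.023764)   from Y*(Ω₁)=(0.078021, 0.022115), Y(Ω₂)=(-0.109344, 0.335579)
  term(m=-1) = (-0.009195, -0.017247)   from Y*(Ω₁)=(-0.309993, -0.043084), Y(Ω₂)=(0.036685, 0.050537)
  term(m=+0) = (0.051324, 0.000000)   from Y*(Ω₁)=(-0.143700, -0.000000), Y(Ω₂)=(-0.357159, 0.000000)
  term(m=+1) = (-0.009195, 0.017247)   from Y*(Ω₁)=(0.309993, -0.043084), Y(Ω₂)=(-0.036685, 0.050537)
  term(m=+2) = (-0.015952, -0.023764)   from Y*(Ω₁)=(0.078021, -0.022115), Y(Ω₂)=(-0.109344, -0.335579)
  term(m=+3) = (0.146818, -0.014936)   from Y*(Ω₁)=(-0.362711, 0.159503), Y(Ω₂)=(-0.354361, -0.114652)
  term(m=+4) = (-0.018320, 0.044770)   from Y*(Ω₁)=(0.249996, -0.154101), Y(Ω₂)=(-0.133097, 0.097039)
Accumulated sum (0.258025, 0.000000); after 4π/(2l+1) scaling, (0.360270, 0.000000) ⇒ P_4 = 0.360270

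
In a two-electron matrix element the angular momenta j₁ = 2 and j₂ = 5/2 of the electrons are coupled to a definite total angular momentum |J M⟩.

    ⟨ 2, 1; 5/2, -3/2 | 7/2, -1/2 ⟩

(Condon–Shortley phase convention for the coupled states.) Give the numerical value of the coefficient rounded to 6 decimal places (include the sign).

+√(121/315) = +0.619780

triangle: 1!·3!·4!/9! = 144/362880
(j±m)!: 3!·1!·1!·4!·3!·4! = 20736
prefactor² = (2J+1)·Δ·N² = 2304/35
  k=0: +1/(0!·1!·1!·1!·2!·3!) = 1/12
  k=1: −1/(1!·0!·0!·0!·3!·4!) = -1/144
Σ = 11/144  ⇒  CG² = 2304/35·(11/144)² = 121/315
CG = +√(121/315) = +0.619780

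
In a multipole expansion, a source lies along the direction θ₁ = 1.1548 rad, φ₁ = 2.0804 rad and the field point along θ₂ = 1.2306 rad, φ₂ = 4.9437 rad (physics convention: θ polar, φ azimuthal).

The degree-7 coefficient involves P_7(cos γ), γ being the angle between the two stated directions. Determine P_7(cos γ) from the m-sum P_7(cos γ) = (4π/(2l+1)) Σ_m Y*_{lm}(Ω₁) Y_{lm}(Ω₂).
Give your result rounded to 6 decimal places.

Summing Y*_{l m}(θ₁,φ₁)·Y_{l m}(θ₂,φ₂) over m ∈ [−7, 7]; prefactor 4π/(2·7+1) = 0.837758:
  m=-7: Y*=-0.11062 + 0.24401j  Y=-0.33043 + 0.01600j  product 0.03265 - 0.08240j
  m=-6: Y*=0.44130 - 0.03714j  Y=-0.07970 + 0.43082j  product -0.01917 + 0.19308j
  m=-5: Y*=-0.14757 - 0.21871j  Y=0.11187 + 0.04919j  product -0.00575 - 0.03173j
  m=-4: Y*=0.08208 - 0.16255j  Y=-0.18064 + 0.23982j  product 0.02416 + 0.04905j
  m=-3: Y*=-0.33538 + 0.01409j  Y=0.15267 + 0.18351j  product -0.05379 - 0.05939j
  m=-2: Y*=-0.02358 - 0.03832j  Y=-0.18789 + 0.09370j  product 0.00802 + 0.00499j
  m=-1: Y*=-0.16285 + 0.29141j  Y=0.06193 + 0.26296j  product -0.08671 - 0.02477j
  m=+0: Y*=-0.00477 + 0.00000j  Y=-0.18062 + 0.00000j  product 0.00086 + 0.00000j
  m=+1: Y*=0.16285 + 0.29141j  Y=-0.06193 + 0.26296j  product -0.08671 + 0.02477j
  m=+2: Y*=-0.02358 + 0.03832j  Y=-0.18789 - 0.09370j  product 0.00802 - 0.00499j
  m=+3: Y*=0.33538 + 0.01409j  Y=-0.15267 + 0.18351j  product -0.05379 + 0.05939j
  m=+4: Y*=0.08208 + 0.16255j  Y=-0.18064 - 0.23982j  product 0.02416 - 0.04905j
  m=+5: Y*=0.14757 - 0.21871j  Y=-0.11187 + 0.04919j  product -0.00575 + 0.03173j
  m=+6: Y*=0.44130 + 0.03714j  Y=-0.07970 - 0.43082j  product -0.01917 - 0.19308j
  m=+7: Y*=0.11062 + 0.24401j  Y=0.33043 + 0.01600j  product 0.03265 + 0.08240j
Σ over m = -0.20034 + 0.00000j; ×(4π/15) → -0.16783 + 0.00000j. Real part: -0.167832

-0.167832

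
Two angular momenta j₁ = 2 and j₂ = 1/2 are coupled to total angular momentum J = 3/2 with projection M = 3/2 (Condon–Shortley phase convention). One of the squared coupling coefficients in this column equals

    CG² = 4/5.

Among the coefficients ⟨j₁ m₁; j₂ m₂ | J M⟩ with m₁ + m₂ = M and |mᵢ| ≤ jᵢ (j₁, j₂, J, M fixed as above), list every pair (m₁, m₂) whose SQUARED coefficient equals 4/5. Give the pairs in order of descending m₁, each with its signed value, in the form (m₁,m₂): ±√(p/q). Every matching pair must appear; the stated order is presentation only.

(2,-1/2): +√(4/5)

Admissible pairs with m₁+m₂ = M = 3/2: (1,1/2), (2,-1/2)
  (m₁,m₂)=(2,-1/2): CG² = 4/5, CG = +√(4/5)   ← matches the target
  (m₁,m₂)=(1,1/2): CG² = 1/5, CG = −√(1/5)
Pairs with CG² = 4/5: (2,-1/2): +√(4/5)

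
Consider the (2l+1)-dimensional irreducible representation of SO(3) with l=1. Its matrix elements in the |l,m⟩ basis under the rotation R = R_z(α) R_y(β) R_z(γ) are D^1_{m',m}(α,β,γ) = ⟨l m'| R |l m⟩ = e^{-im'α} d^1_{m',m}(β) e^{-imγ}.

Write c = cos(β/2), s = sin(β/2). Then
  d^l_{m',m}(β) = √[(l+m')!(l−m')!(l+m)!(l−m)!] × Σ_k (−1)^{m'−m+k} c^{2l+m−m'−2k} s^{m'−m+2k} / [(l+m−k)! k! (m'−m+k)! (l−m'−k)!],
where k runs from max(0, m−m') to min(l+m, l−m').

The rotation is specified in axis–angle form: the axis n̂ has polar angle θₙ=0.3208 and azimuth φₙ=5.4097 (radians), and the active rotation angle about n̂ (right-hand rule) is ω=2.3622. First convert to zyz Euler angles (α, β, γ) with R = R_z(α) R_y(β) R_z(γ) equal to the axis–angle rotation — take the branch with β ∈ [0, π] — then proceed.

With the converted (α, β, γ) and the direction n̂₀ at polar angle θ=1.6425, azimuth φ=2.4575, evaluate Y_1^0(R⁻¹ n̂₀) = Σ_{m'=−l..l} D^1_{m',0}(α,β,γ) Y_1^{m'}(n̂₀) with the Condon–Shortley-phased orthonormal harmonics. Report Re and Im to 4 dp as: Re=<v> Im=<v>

Re=-0.2538 Im=0.0000

Axis–angle → zyz. n̂ = (sinθₙcosφₙ, sinθₙsinφₙ, cosθₙ) = (+0.202489, -0.241720, +0.948983), ω = 2.3622.
R = I cosω + sinω [n̂]ₓ + (1−cosω) n̂n̂ᵀ gives
  R = [-0.641172, -0.750753, +0.158957; +0.583228, -0.611349, -0.534880; +0.498742, -0.250242, +0.829841]
β = atan2(√(R₁₃²+R₂₃²), R₃₃) = 0.591974; α = atan2(R₂₃, R₁₃) mod 2π = 5.001259; γ = atan2(R₃₂, −R₃₁) mod 2π = 3.606637
Need the full column D^1_{m',0} for m'=−1..1 at α=5.0013, β=0.5920, γ=3.6066.
cos(β/2)=0.956515, sin(β/2)=0.291684
d^1_{-1,0}: single k=1 term ⇒ +0.394566;  D = +0.112400-0.378218i
d^1_{0,0}: k∈[0..1] ⇒ +0.914920 -0.085080 = +0.829841;  D = +0.829841+0.000000i
d^1_{1,0}: single k=0 term ⇒ -0.394566;  D = -0.112400-0.378218i
Y_1^{m'}(θ=1.6425,φ=2.4575) and Σ D·Y over m':
  (+0.1124-0.3782i)·(-0.2671-0.2178i)  (+0.8298+0.0000i)·(-0.0350+0.0000i)  (-0.1124-0.3782i)·(+0.2671-0.2178i)
Y_1^0(R⁻¹ n̂) = -0.253822+0.000000i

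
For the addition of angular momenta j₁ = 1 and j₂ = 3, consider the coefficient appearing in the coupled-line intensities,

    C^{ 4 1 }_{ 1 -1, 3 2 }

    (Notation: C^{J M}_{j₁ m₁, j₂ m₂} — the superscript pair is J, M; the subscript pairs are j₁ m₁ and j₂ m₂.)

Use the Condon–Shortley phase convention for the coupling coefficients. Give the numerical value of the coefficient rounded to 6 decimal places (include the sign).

√[9·0!2!6!/9! · 0!2!5!1!5!3!] = √(43200/7)
  +(−1)^0/∏(0,0,2,5,0,1)! = 1/240  (running 1/240)
⟨..|..⟩ = √(43200/7)·(1/240) = +0.327327

+0.327327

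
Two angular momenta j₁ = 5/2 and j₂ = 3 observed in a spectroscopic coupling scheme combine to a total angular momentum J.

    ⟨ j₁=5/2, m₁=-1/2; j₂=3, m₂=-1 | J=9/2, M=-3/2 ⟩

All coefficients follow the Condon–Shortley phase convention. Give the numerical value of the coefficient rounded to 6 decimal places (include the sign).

j₁+j₂−J=1  J+j₁−j₂=4  J−j₁+j₂=5  j₁+j₂+J+1=11
(j₁±m₁, j₂±m₂, J±M) = (2,3,2,4,3,6)
P² = 138240/77
sum k=0..1:
  [0] +1/72 = 1/72
  [1] −1/96 = -1/96
S = 1/288
C² = P²·S² = 5/231 ; C = +0.147122

+0.147122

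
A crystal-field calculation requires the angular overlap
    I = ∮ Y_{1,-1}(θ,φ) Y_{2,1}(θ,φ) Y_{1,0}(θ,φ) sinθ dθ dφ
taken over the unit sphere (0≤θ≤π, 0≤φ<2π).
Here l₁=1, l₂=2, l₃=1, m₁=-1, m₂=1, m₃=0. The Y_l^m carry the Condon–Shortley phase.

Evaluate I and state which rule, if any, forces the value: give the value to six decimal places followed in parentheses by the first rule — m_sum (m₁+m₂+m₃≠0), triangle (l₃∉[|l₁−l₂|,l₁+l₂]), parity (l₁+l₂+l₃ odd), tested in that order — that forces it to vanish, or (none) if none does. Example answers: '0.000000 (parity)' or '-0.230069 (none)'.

m-sum 0 ✓  L=4 even ✓  1≤1≤3 ✓
Π(2lᵢ+1) = 3×5×3 = 45
triangle coeff Δ(1,2,1) = 1/30
Σ_t [1,1]: t=1:−1/1 = -1/1
(3j)²=2/15 [(1 2 1; 0 0 0)], sign=+1
Σ_t [2,2]: t=2:+1/2 = 1/2
(3j)²=1/10 [(1 2 1; -1 1 0)], sign=-1
⇒ 4πI² = 3/5
I = (-1)√(3/5/(4π)) = -0.21850969
No selection rule forces the value: the integral is nonzero (none).

-0.218510 (none)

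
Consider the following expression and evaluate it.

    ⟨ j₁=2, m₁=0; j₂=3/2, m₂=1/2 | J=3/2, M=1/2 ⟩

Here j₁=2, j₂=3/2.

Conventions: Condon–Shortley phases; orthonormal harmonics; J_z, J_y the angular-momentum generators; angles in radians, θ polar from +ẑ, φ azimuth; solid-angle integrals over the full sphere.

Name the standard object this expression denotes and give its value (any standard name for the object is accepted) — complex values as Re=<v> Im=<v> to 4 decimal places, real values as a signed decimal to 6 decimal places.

Clebsch–Gordan coefficient, −√(1/5) ≈ -0.447214

This is a Clebsch–Gordan (vector-coupling) coefficient.
triangle: 2!×2!×1!/6! = 4/720
(j±m)!: 2!×2!×2!×1!×2!×1! = 16
prefactor² = (2J+1)×Δ×N² = 16/45
  k=1: −1/(1!×1!×1!×1!×1!×0!) = -1
  k=2: +1/(2!×0!×0!×0!×2!×1!) = 1/4
Σ = -3/4  ⇒  CG² = 16/45×(-3/4)² = 1/5
CG = −√(1/5) = -0.447214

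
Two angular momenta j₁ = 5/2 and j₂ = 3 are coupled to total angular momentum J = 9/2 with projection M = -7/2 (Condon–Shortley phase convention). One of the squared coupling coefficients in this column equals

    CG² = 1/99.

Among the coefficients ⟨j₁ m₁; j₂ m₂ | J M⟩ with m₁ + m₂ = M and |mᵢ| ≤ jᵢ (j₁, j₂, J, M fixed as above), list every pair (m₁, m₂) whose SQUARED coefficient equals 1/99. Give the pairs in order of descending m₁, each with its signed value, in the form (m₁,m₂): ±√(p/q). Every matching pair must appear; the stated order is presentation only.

Admissible pairs with m₁+m₂ = M = -7/2: (-5/2,-1), (-3/2,-2), (-1/2,-3)
  (m₁,m₂)=(-1/2,-3): CG² = 16/33, CG = +√(16/33)
  (m₁,m₂)=(-3/2,-2): CG² = 1/99, CG = +√(1/99)   ← matches the target
  (m₁,m₂)=(-5/2,-1): CG² = 50/99, CG = −√(50/99)
Pairs with CG² = 1/99: (-3/2,-2): +√(1/99)

(-3/2,-2): +√(1/99)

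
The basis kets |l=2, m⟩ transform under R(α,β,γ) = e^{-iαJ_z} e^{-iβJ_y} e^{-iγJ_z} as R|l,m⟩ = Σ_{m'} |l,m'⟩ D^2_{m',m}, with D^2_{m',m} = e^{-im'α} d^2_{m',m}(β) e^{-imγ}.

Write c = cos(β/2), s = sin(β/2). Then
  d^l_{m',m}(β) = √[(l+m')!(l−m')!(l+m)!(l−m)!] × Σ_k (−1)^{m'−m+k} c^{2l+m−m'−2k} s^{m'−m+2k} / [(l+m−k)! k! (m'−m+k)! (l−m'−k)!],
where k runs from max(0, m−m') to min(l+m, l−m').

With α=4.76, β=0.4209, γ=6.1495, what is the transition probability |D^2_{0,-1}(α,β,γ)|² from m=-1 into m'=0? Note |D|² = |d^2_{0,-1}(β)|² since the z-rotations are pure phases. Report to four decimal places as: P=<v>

P=0.2086

First d^2_{0,-1}(β=0.4209), then the phase factors e^{-i(0)α} and e^{-i(-1)γ}:
Half-angle: c=0.977937, s=0.208900. N=√(2·2·1·6)=4.898979
Admissible k: 0..1 (factorial args all ≥0)
  k=0: (−1)^1·4.8990/(2)·0.9779^3·0.2089^1 = -0.478571
  k=1: (−1)^2·4.8990/(2)·0.9779^1·0.2089^3 = +0.021837
d^2_{0,-1}(0.4209) = -0.478571 +0.021837 = -0.456734
|D^2_{0,-1}|² = |d^2_{0,-1}(β)|² = (-0.456734)² = 0.208606 (the z-rotation phases have unit modulus)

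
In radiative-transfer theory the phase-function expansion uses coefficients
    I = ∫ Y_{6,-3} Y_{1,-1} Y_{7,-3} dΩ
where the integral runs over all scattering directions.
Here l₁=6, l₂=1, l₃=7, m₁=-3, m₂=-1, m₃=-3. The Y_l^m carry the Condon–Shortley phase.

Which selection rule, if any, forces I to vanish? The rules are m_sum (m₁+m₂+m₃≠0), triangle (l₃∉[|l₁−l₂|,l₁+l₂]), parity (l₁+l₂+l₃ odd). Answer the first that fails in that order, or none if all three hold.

Σmᵢ = -7  ✗
l₃∈[|l₁−l₂|,l₁+l₂]=[5,7], have l₃=7
Σlᵢ = 14 ⇒ even

m_sum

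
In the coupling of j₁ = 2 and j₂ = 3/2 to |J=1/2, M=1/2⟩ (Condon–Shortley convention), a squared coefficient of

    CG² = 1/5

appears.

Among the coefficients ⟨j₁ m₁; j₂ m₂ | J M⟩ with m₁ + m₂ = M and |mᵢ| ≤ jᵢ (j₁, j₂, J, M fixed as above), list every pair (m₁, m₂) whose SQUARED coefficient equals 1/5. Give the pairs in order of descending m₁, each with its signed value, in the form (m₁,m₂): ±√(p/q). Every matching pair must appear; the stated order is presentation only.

(0,1/2): +√(1/5)

Admissible pairs with m₁+m₂ = M = 1/2: (-1,3/2), (0,1/2), (1,-1/2), (2,-3/2)
  (m₁,m₂)=(2,-3/2): CG² = 2/5, CG = +√(2/5)
  (m₁,m₂)=(1,-1/2): CG² = 3/10, CG = −√(3/10)
  (m₁,m₂)=(0,1/2): CG² = 1/5, CG = +√(1/5)   ← matches the target
  (m₁,m₂)=(-1,3/2): CG² = 1/10, CG = −√(1/10)
Pairs with CG² = 1/5: (0,1/2): +√(1/5)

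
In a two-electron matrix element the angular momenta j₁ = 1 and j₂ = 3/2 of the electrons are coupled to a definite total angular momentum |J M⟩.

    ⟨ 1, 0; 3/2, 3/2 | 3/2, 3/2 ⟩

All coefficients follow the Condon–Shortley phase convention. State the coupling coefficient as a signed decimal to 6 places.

triangle: 1!*1!*2!/5! = 2/120
(j±m)!: 1!*1!*3!*0!*3!*0! = 36
prefactor² = (2J+1)*Δ*N² = 12/5
  k=1: −1/(1!*0!*0!*2!*1!*0!) = -1/2
Σ = -1/2  ⇒  CG² = 12/5*(-1/2)² = 3/5
CG = −√(3/5) = -0.774597

−√(3/5) ≈ -0.774597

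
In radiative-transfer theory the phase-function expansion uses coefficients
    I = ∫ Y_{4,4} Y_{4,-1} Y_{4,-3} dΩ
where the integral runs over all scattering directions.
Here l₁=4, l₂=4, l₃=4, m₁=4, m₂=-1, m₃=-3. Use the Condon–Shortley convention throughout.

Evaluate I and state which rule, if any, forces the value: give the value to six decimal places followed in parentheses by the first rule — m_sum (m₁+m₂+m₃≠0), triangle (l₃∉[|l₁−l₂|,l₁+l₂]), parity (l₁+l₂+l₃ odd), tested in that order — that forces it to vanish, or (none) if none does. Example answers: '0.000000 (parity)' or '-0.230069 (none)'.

Rules hold: Σm=0, L=12 even, 0≤4≤8.
N = 9·9·9 = 729
Δ = 4!·4!·4!/13! = 1/450450
Racah Σ t=0..4: t=0:+1/13824 t=1:−1/216 t=2:+1/64 t=3:−1/216 t=4:+1/13824 = 5/768
⇒ 3j(4 4 4; 0 0 0)² = 18/1001, sgn +1
Racah Σ t=0..0: t=0:+1/3456 = 1/3456
⇒ 3j(4 4 4; 4 -1 -3)² = 35/1287, sgn -1
4πI² = N·(3j₀)²·(3jₘ)² = 7290/20449
I = -1·√(0.356497/4π) = -0.16843130
No selection rule forces the value: the integral is nonzero (none).

-0.168431 (none)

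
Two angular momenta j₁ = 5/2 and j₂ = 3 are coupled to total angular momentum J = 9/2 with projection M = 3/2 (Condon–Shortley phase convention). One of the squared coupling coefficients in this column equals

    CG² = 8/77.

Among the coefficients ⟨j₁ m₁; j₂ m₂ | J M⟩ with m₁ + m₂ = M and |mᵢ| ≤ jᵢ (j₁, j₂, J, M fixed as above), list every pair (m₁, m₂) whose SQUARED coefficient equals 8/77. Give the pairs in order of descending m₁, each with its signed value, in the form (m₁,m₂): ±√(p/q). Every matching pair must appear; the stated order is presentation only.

(-3/2,3): −√(8/77)

Admissible pairs with m₁+m₂ = M = 3/2: (-3/2,3), (-1/2,2), (1/2,1), (3/2,0), (5/2,-1)
  (m₁,m₂)=(5/2,-1): CG² = 50/231, CG = +√(50/231)
  (m₁,m₂)=(3/2,0): CG² = 45/154, CG = +√(45/154)
  (m₁,m₂)=(1/2,1): CG² = 5/231, CG = −√(5/231)
  (m₁,m₂)=(-1/2,2): CG² = 169/462, CG = −√(169/462)
  (m₁,m₂)=(-3/2,3): CG² = 8/77, CG = −√(8/77)   ← matches the target
Pairs with CG² = 8/77: (-3/2,3): −√(8/77)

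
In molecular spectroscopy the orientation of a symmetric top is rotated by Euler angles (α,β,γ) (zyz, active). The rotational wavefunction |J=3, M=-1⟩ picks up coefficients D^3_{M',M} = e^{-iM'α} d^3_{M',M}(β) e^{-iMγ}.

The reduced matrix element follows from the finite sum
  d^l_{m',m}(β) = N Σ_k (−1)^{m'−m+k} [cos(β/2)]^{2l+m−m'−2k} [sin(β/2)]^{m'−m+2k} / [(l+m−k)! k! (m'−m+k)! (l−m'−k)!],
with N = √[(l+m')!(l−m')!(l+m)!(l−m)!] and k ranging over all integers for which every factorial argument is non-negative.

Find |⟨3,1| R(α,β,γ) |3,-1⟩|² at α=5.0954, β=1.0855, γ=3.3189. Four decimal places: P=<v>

D^3_{1,-1}(5.0954,1.0855,3.3189) = e^{-i·1·5.0954}·d^3_{1,-1}(1.0855)·e^{-i·-1·3.3189}. Compute d first:
c=cos(1.085500/2)=0.856292, s=sin(1.085500/2)=0.516493; N=√[24·2·2·24]=48.000000
Admissible k: 0..2 (factorial args all ≥0)
  k=0: (−1)^2·48.0000/(8)·0.8563^4·0.5165^2 = +0.860531
  k=1: (−1)^3·48.0000/(6)·0.8563^2·0.5165^4 = -0.417436
  k=2: (−1)^4·48.0000/(48)·0.8563^0·0.5165^6 = +0.018984
d^3_{1,-1}(1.0855) = +0.860531 -0.417436 +0.018984 = +0.462078
|D^3_{1,-1}|² = |d^3_{1,-1}(β)|² = (+0.462078)² = 0.213516 (the z-rotation phases have unit modulus)

P=0.2135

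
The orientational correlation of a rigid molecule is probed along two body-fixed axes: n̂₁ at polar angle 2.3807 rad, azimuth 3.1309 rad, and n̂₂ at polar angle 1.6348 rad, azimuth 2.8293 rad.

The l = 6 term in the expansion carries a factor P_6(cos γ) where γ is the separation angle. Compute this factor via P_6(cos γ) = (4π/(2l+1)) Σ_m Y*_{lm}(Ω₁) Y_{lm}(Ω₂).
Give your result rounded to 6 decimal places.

-0.136428

Term-by-term m-sum for l=6 (normalisation 4π/13 = 0.966644):
  term(m=-6) = -0.005862+0.024080i   from Y*(Ω₁)=+0.051831-0.003330i, Y(Ω₂)=-0.142365+0.455448i
  term(m=-5) = +0.001256+0.019979i   from Y*(Ω₁)=+0.188690-0.010098i, Y(Ω₂)=+0.000989+0.105938i
  term(m=-4) = -0.046339-0.121487i   from Y*(Ω₁)=+0.384399-0.016451i, Y(Ω₂)=-0.106827-0.320615i
  term(m=-3) = -0.032386-0.041216i   from Y*(Ω₁)=+0.428168-0.013739i, Y(Ω₂)=-0.072474-0.098586i
  term(m=-2) = +0.024435+0.016832i   from Y*(Ω₁)=+0.098666-0.002110i, Y(Ω₂)=+0.243895+0.175813i
  term(m=-1) = -0.041747-0.012987i   from Y*(Ω₁)=-0.340833+0.003645i, Y(Ω₂)=+0.122063+0.039409i
  term(m=+0) = +0.060149+0.000000i   from Y*(Ω₁)=-0.206786-0.000000i, Y(Ω₂)=-0.290874+0.000000i
  term(m=+1) = -0.041747+0.012987i   from Y*(Ω₁)=+0.340833+0.003645i, Y(Ω₂)=-0.122063+0.039409i
  term(m=+2) = +0.024435-0.016832i   from Y*(Ω₁)=+0.098666+0.002110i, Y(Ω₂)=+0.243895-0.175813i
  term(m=+3) = -0.032386+0.041216i   from Y*(Ω₁)=-0.428168-0.013739i, Y(Ω₂)=+0.072474-0.098586i
  term(m=+4) = -0.046339+0.121487i   from Y*(Ω₁)=+0.384399+0.016451i, Y(Ω₂)=-0.106827+0.320615i
  term(m=+5) = +0.001256-0.019979i   from Y*(Ω₁)=-0.188690-0.010098i, Y(Ω₂)=-0.000989+0.105938i
  term(m=+6) = -0.005862-0.024080i   from Y*(Ω₁)=+0.051831+0.003330i, Y(Ω₂)=-0.142365-0.455448i
Σ over m = -0.141136-0.000000i; ×(4π/13) → -0.136428-0.000000i. Real part: -0.136428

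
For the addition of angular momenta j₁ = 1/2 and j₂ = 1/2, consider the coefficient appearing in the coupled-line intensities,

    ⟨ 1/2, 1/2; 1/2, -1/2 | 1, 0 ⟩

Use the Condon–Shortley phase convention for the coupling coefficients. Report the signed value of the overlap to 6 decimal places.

+0.707107

j₁+j₂−J=0  J+j₁−j₂=1  J−j₁+j₂=1  j₁+j₂+J+1=3
(j₁±m₁, j₂±m₂, J±M) = (1,0,0,1,1,1)
P² = 1/2
sum k=0..0:
  [0] +1/1 = 1
S = 1
C² = P²·S² = 1/2 ; C = +0.707107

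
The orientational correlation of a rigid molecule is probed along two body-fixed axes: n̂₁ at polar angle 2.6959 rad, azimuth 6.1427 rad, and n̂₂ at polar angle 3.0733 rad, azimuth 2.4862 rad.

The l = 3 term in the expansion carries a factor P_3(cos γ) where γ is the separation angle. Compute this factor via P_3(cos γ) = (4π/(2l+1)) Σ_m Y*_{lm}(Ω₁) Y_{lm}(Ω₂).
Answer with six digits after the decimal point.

Summing Y*_{l m}(θ₁,φ₁)·Y_{l m}(θ₂,φ₂) over m ∈ [−3, 3]; prefactor 4π/(2·3+1) = 1.795196:
  m=-3: Y*=0.03050 - 0.01367j  Y=0.00005 - 0.00012j  product -0.00000 - 0.00000j
  m=-2: Y*=-0.16465 + 0.04752j  Y=-0.00122 - 0.00459j  product 0.00042 + 0.00070j
  m=-1: Y*=0.42361 - 0.05991j  Y=-0.06953 - 0.05345j  product -0.03266 - 0.01848j
  m=+0: Y*=-0.36057 + 0.00000j  Y=-0.73594 + 0.00000j  product 0.26536 + 0.00000j
  m=+1: Y*=-0.42361 - 0.05991j  Y=0.06953 - 0.05345j  product -0.03266 + 0.01848j
  m=+2: Y*=-0.16465 - 0.04752j  Y=-0.00122 + 0.00459j  product 0.00042 - 0.00070j
  m=+3: Y*=-0.03050 - 0.01367j  Y=-0.00005 - 0.00012j  product -0.00000 + 0.00000j
Σ over m = 0.20089 - 0.00000j; ×(4π/7) → 0.36064 - 0.00000j. Real part: 0.360636

0.360636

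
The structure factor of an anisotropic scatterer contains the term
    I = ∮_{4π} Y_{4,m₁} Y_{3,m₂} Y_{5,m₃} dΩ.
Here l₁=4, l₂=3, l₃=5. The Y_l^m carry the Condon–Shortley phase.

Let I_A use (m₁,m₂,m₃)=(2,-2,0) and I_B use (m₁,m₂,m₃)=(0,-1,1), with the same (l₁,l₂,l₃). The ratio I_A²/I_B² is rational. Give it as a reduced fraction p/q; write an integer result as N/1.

Shared (l₁,l₂,l₃)=(4,3,5): N and (l;000)² cancel in I_A²/I_B².
A: Δ = 2!·6!·4!/13! = 1/180180; Racah Σ t=0..1: t=0:+1/576 t=1:−1/2880 = 1/720; ⇒ 3j(4 3 5; 2 -2 0)² = 80/3003, sgn -1
B: Δ = 2!·6!·4!/13! = 1/180180; Racah Σ t=0..2: t=0:+1/384 t=1:−1/216 t=2:+1/2304 = -11/6912; ⇒ 3j(4 3 5; 0 -1 1)² = 11/1638, sgn -1
I_A²/I_B² = (80/3003)/(11/1638) = 480/121

480/121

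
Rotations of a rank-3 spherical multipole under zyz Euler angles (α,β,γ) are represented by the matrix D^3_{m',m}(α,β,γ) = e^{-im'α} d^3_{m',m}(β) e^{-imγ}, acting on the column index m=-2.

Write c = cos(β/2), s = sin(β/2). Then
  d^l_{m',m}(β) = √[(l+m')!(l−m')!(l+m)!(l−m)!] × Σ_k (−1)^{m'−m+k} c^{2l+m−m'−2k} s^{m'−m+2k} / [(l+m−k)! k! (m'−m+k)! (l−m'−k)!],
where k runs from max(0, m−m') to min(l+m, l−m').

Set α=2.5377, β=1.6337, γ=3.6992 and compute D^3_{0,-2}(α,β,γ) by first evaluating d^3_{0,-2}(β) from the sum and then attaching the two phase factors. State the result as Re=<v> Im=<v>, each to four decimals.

First d^3_{0,-2}(β=1.6337), then the phase factors e^{-i(0)α} and e^{-i(-2)γ}:
c=cos(1.633700/2)=0.684521, s=sin(1.633700/2)=0.728993; N=√[6·6·1·120]=65.726707
The bounds max(0,m−m')=0 and min(l+m,l−m')=1 give 2 terms
  k=0: (−1)^2·65.7267/(12)·0.6845^4·0.7290^2 = +0.639079
  k=1: (−1)^3·65.7267/(12)·0.6845^2·0.7290^4 = -0.724816
d^3_{0,-2}(1.6337) = +0.639079 -0.724816 = -0.085737
Attach z-rotation phases: D = e^{-i(0)(2.5377)}·(-0.085737)·e^{-i(-2)(3.6992)} = -0.037723-0.076993i

Re=-0.0377 Im=-0.0770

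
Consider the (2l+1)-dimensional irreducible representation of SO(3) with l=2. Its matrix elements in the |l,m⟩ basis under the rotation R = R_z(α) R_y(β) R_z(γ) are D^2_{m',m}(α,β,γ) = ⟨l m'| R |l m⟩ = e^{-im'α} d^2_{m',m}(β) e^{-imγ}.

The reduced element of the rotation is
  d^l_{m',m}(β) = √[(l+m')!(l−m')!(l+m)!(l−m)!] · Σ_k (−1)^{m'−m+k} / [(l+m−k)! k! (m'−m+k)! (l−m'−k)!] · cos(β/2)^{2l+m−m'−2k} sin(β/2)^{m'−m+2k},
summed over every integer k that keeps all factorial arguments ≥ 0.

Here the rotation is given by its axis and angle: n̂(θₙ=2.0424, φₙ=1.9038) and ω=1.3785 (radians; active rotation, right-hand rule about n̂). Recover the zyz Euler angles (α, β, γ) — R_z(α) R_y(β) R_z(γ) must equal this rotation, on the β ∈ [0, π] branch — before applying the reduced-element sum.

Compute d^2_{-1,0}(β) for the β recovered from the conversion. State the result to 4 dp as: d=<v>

d=0.4095

Axis–angle → zyz. n̂ = (sinθₙcosφₙ, sinθₙsinφₙ, cosθₙ) = (-0.291201, +0.841902, -0.454315), ω = 1.3785.
R = I cosω + sinω [n̂]ₓ + (1−cosω) n̂n̂ᵀ gives
  R = [+0.259705, +0.247633, +0.933398; -0.644250, +0.764452, -0.023557; -0.719371, -0.595224, +0.358070]
β = atan2(√(R₁₃²+R₂₃²), R₃₃) = 1.204597; α = atan2(R₂₃, R₁₃) mod 2π = 6.257953; γ = atan2(R₃₂, −R₃₁) mod 2π = 5.591945
d^2_{-1,0}(β=1.2046) via the finite sum:
Half-angle: c=0.824036, s=0.566538. N=√(1·6·2·2)=4.898979
Admissible k: 1..2 (factorial args all ≥0)
  k=1: (−1)^0·4.8990/(2)·0.8240^3·0.5665^1 = +0.776502
  k=2: (−1)^1·4.8990/(2)·0.8240^1·0.5665^3 = -0.367036
d^2_{-1,0}(1.2046) = +0.776502 -0.367036 = +0.409466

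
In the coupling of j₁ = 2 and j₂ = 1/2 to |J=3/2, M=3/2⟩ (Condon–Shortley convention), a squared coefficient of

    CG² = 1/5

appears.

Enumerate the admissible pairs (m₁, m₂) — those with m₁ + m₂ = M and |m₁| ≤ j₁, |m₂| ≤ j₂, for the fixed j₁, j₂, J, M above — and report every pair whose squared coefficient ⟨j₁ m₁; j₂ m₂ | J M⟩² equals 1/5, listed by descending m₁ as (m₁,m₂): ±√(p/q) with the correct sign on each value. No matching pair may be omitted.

(1,1/2): −√(1/5)

Admissible pairs with m₁+m₂ = M = 3/2: (1,1/2), (2,-1/2)
  (m₁,m₂)=(2,-1/2): CG² = 4/5, CG = +√(4/5)
  (m₁,m₂)=(1,1/2): CG² = 1/5, CG = −√(1/5)   ← matches the target
Pairs with CG² = 1/5: (1,1/2): −√(1/5)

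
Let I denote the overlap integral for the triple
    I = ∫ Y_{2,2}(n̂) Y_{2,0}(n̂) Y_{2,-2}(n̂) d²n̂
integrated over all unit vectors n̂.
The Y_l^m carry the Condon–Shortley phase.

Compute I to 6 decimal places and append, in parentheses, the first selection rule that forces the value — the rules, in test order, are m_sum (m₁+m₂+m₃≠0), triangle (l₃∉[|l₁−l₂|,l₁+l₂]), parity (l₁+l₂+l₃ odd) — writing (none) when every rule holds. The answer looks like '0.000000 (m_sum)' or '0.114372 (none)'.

Rules hold: Σm=0, L=6 even, 0≤2≤4.
N = 5·5·5 = 125
Δ = 2!·2!·2!/7! = 1/630
Racah Σ t=0..2: t=0:+1/8 t=1:−1/1 t=2:+1/8 = -3/4
⇒ 3j(2 2 2; 0 0 0)² = 2/35, sgn -1
Racah Σ t=0..0: t=0:+1/8 = 1/8
⇒ 3j(2 2 2; 2 0 -2)² = 2/35, sgn +1
4πI² = N·(3j₀)²·(3jₘ)² = 20/49
I = -1·√(0.408163/4π) = -0.18022375
No selection rule forces the value: the integral is nonzero (none).

-0.180224 (none)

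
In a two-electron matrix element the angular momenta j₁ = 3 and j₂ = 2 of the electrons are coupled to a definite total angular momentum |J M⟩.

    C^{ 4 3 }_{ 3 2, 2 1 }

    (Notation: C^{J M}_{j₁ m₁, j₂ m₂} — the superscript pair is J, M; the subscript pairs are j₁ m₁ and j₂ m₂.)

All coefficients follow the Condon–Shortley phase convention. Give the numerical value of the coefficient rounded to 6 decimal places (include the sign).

triangle: 1!·5!·3!/10! = 720/3628800
(j±m)!: 5!·1!·3!·1!·7!·1! = 3628800
prefactor² = (2J+1)·Δ·N² = 6480
  k=0: +1/(0!·1!·1!·3!·4!·0!) = 1/144
  k=1: −1/(1!·0!·0!·2!·5!·1!) = -1/240
Σ = 1/360  ⇒  CG² = 6480·(1/360)² = 1/20
CG = +√(1/20) = +0.223607

+0.223607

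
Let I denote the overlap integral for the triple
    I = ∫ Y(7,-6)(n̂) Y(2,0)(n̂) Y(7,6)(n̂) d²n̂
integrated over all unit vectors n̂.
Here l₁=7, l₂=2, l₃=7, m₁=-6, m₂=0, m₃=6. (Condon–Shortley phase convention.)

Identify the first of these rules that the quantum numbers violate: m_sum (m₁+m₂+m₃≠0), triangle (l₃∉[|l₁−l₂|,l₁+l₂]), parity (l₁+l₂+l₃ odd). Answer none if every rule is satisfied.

azimuthal sum: -6 + 0 + 6 = 0  ✓
5 ≤ 7 ≤ 9 (triangle on l)  ✓
L = 7 + 2 + 7 = 16 (even)  ✓

none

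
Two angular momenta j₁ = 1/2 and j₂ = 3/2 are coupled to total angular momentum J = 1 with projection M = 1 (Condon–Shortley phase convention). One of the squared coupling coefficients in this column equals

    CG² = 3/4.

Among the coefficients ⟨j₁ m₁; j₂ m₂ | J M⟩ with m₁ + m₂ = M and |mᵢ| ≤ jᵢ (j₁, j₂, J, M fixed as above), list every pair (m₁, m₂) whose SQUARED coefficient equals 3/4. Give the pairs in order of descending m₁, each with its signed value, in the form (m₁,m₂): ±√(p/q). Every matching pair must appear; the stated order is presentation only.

Admissible pairs with m₁+m₂ = M = 1: (-1/2,3/2), (1/2,1/2)
  (m₁,m₂)=(1/2,1/2): CG² = 1/4, CG = +√(1/4)
  (m₁,m₂)=(-1/2,3/2): CG² = 3/4, CG = −√(3/4)   ← matches the target
Pairs with CG² = 3/4: (-1/2,3/2): −√(3/4)

(-1/2,3/2): −√(3/4)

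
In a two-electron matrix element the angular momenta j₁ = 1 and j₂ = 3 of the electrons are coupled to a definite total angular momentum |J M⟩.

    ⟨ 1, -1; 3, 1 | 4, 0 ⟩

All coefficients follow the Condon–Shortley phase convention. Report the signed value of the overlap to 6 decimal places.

+√(3/14) ≈ +0.462910

triangle: 0!×2!×6!/9! = 1440/362880
(j±m)!: 0!×2!×4!×2!×4!×4! = 55296
prefactor² = (2J+1)×Δ×N² = 13824/7
  k=0: +1/(0!×0!×2!×4!×0!×2!) = 1/96
Σ = 1/96  ⇒  CG² = 13824/7×(1/96)² = 3/14
CG = +√(3/14) = +0.462910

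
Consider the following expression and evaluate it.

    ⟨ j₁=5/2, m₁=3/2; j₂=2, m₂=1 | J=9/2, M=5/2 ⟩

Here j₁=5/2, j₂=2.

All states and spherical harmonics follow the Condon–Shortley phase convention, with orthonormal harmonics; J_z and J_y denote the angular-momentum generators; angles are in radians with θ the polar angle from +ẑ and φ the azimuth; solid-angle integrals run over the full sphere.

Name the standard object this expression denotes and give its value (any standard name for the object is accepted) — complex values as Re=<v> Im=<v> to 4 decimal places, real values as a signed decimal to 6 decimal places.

This is a Clebsch–Gordan (vector-coupling) coefficient.
j₁+j₂−J=0  J+j₁−j₂=5  J−j₁+j₂=4  j₁+j₂+J+1=10
(j₁±m₁, j₂±m₂, J±M) = (4,1,3,1,7,2)
P² = 11520
sum k=0..0:
  [0] +1/144 = 1/144
S = 1/144
C² = P²·S² = 5/9 ; C = +0.745356

Clebsch–Gordan coefficient, +√(5/9) ≈ +0.745356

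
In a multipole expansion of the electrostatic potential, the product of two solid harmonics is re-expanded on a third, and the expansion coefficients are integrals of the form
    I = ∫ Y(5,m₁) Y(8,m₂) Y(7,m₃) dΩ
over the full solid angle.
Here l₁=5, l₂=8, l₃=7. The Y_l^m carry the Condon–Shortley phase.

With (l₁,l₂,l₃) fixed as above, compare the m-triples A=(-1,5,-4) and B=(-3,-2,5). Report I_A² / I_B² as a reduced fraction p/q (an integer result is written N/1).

Shared (l₁,l₂,l₃)=(5,8,7): N and (l;000)² cancel in I_A²/I_B².
A: Δ = 6!·4!·10!/21! = 1/814773960; Racah Σ t=3..6: t=3:−1/783820800 t=4:+1/69672960 t=5:−1/58060800 t=6:+1/522547200 = -1/447897600; ⇒ 3j(5 8 7; -1 5 -4)² = 11/11628, sgn +1
B: Δ = 6!·4!·10!/21! = 1/814773960; Racah Σ t=4..6: t=4:+1/92897280 t=5:−1/261273600 t=6:+1/10450944000 = 7/995328000; ⇒ 3j(5 8 7; -3 -2 5)² = 1029/83980, sgn +1
I_A²/I_B² = (11/11628)/(1029/83980) = 715/9261

715/9261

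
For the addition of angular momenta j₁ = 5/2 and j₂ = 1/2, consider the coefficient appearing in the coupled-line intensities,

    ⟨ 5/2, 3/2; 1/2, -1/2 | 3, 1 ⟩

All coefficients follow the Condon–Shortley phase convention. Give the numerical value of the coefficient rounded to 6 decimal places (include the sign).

j₁+j₂−J=0  J+j₁−j₂=5  J−j₁+j₂=1  j₁+j₂+J+1=7
(j₁±m₁, j₂±m₂, J±M) = (4,1,0,1,4,2)
P² = 192
sum k=0..0:
  [0] +1/24 = 1/24
S = 1/24
C² = P²·S² = 1/3 ; C = +0.577350

+0.577350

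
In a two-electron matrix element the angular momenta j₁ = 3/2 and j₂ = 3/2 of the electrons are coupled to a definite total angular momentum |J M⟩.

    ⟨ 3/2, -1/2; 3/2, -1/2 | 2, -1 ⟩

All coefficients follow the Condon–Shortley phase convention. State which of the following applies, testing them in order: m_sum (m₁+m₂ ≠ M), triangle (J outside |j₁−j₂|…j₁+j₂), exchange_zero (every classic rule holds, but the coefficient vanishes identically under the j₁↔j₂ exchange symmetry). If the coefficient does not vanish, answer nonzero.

exchange_zero

m-sum: m₁+m₂ = -1/2+(-1/2) = -1, M = -1  ✓
triangle: |j₁−j₂| = 0 ≤ J = 2 ≤ j₁+j₂ = 3  ✓
exchange: j₁=j₂ and m₁=m₂, and (−1)^(j₁+j₂−J) = (−1)^1 = −1 forces ⟨j₁m₁;j₂m₂|JM⟩ = −⟨j₂m₂;j₁m₁|JM⟩ = −⟨j₁m₁;j₂m₂|JM⟩ ⇒ the coefficient vanishes identically
Racah sum check: Σ_k collapses to 0 ⇒ CG = 0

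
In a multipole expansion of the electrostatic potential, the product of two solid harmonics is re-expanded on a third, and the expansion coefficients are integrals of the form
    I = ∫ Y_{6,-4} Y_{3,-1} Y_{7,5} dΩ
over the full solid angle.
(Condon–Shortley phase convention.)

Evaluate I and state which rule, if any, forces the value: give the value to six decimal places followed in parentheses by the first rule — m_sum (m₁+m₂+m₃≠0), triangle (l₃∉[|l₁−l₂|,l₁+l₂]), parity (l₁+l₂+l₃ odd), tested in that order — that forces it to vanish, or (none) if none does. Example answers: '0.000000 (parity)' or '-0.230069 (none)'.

m-sum 0 ✓  L=16 even ✓  3≤7≤9 ✓
Π(2lᵢ+1) = 13×7×15 = 1365
triangle coeff Δ(6,3,7) = 1/2042040
Σ_t [0,2]: t=0:+1/207360 t=1:−1/57600 t=2:+1/207360 = -1/129600
(3j)²=168/12155 [(6 3 7; 0 0 0)], sign=+1
Σ_t [0,2]: t=0:+1/29030400 t=1:−1/2177280 t=2:+1/3870720 = -29/174182400
(3j)²=841/185640 [(6 3 7; -4 -1 5)], sign=-1
⇒ 4πI² = 17661/206635
I = (-1)√(17661/206635/(4π)) = -0.08247091
No selection rule forces the value: the integral is nonzero (none).

-0.082471 (none)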